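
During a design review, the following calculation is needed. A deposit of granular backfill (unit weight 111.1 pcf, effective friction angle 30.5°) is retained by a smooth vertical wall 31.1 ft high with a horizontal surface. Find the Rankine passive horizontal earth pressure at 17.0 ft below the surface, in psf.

5780 psf

K_p = (1 + sin φ)/(1 − sin φ) = 3.061.
σ_h = K_p γ z = 3.061 × 111.1 × 17.0 = 5782 psf.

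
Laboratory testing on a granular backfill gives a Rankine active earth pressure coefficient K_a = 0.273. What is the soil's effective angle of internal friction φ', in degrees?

K_a = tan²(45° − φ/2) ⇒ 45° − φ/2 = arctan(√0.273) = 27.59°.
φ = 2(45° − 27.59°) = 34.83°.

34.8°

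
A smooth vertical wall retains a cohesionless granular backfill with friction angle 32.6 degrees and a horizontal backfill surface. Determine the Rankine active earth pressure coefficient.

K_a = (1 − sin φ)/(1 + sin φ) = (1 − sin 32.6°)/(1 + sin 32.6°) = 0.2997.

0.300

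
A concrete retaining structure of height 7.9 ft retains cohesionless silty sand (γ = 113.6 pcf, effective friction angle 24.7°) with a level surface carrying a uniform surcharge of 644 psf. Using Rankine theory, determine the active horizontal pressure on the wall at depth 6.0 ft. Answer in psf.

544 psf

K_a = (1 − sin φ)/(1 + sin φ) = 0.4106.
σ_v = γz + q = 113.6 × 6.0 + 644 = 1326 psf.
σ_h = K_a σ_v = 0.4106 × 1326 = 544.3 psf.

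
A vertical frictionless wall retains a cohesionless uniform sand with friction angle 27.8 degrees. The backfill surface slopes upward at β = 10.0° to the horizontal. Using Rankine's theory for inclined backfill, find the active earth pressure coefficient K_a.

0.383

K_a = cos β · (cos β − √(cos²β − cos²φ)) / (cos β + √(cos²β − cos²φ)).
cos β = 0.9848, cos φ = 0.8846, √(cos²β − cos²φ) = 0.4329.
K_a = 0.9848 × (0.9848 − 0.4329)/(0.9848 + 0.4329) = 0.3834.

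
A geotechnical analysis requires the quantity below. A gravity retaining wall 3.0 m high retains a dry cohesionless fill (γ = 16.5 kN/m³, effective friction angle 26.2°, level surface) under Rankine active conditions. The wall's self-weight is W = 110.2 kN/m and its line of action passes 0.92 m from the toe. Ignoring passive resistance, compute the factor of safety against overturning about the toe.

3.52

K_a = tan²(45° − 26.2°/2) = 0.3874.
P_a = ½K_aγH² = 0.5×0.3874×16.5×3.0² = 28.77 kN/m, acting at H/3 = 1.000 m above the base.
Overturning moment M_o = P_a × H/3 = 28.77 × 1.000 = 28.77.
Resisting moment M_r = W × 0.92 = 110.2 × 0.92 = 101.4.
FS_overturning = M_r/M_o = 101.4/28.77 = 3.524.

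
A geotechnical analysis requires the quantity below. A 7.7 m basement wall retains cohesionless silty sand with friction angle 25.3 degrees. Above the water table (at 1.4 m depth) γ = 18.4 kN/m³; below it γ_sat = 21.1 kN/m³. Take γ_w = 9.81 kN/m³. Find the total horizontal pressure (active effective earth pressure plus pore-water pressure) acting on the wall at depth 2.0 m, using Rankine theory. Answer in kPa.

K_a = (1 − sin φ)/(1 + sin φ) = 0.4012.
γ' = 21.1 − 9.81 = 11.29 kN/m³.
Effective vertical stress at 2.0 m: σ'_v = 18.4×1.4 + 11.29×0.600 = 32.53 kPa.
σ'_h = K_a σ'_v = 0.4012 × 32.53 = 13.05 kPa; u = γ_w × 0.600 = 5.886 kPa.
Total σ_h = 13.05 + 5.886 = 18.94 kPa.

18.9 kPa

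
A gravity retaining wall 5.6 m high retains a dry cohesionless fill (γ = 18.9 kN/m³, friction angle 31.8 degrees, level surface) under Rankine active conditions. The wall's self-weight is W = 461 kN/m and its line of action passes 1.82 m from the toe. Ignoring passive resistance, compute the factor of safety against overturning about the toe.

4.90

K_a = tan²(45° − 31.8°/2) = 0.3098.
P_a = ½K_aγH² = 0.5×0.3098×18.9×5.6² = 91.81 kN/m, acting at H/3 = 1.867 m above the base.
Overturning moment M_o = P_a × H/3 = 91.81 × 1.867 = 171.4.
Resisting moment M_r = W × 1.82 = 461 × 1.82 = 839.0.
FS_overturning = M_r/M_o = 839.0/171.4 = 4.896.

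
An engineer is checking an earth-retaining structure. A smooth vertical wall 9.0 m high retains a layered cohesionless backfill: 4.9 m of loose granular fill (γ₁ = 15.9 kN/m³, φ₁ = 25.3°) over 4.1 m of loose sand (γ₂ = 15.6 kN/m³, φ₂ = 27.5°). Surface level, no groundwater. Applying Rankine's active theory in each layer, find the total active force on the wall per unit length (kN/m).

242 kN/m

K_a1 = tan²(45°−25.3°/2) = 0.4012; K_a2 = tan²(45°−27.5°/2) = 0.3682.
Layer 1: σ at base = K_a1 γ₁ h₁ = 31.26 kPa; P₁ = ½×31.26×4.9 = 76.58.
Layer 2: σ_v at top = γ₁h₁ = 77.91; σ_h top = K_a2×77.91 = 28.69; σ_h base = K_a2×(77.91+15.6×4.1) = 52.24.
P₂ = ½(28.69+52.24)×4.1 = 165.9. Total P_a = 76.58+165.9 = 242.5 kN/m.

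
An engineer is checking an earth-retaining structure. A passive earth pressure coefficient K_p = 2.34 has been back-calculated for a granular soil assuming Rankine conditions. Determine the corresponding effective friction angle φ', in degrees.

K_p = (1+sin φ)/(1−sin φ) ⇒ sin φ = (K_p − 1)/(K_p + 1) = 0.4012.
φ = arcsin(0.4012) = 23.65°.

23.7°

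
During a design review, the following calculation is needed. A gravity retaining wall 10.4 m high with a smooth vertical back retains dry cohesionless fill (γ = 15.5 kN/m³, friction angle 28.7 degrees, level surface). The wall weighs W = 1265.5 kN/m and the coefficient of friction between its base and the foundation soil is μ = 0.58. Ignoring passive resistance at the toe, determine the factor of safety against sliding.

2.49

K_a = tan²(45° − 28.7°/2) = 0.3511.
P_a = ½K_aγH² = 0.5×0.3511×15.5×10.4² = 294.3 kN/m, acting at H/3 = 3.467 m above the base.
FS_sliding = μW / P_a = 0.58×1265.5 / 294.3 = 2.494.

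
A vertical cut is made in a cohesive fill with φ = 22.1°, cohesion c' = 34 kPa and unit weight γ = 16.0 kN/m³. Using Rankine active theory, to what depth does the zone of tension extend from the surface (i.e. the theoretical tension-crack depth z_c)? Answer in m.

6.31 m

K_a = tan²(45° − 22.1°/2) = 0.4533; √K_a = 0.6732.
The active pressure is zero where K_a γ z = 2c√K_a, so z_c = 2c/(γ√K_a) = 2×34/(16.0×0.6732) = 6.313 m.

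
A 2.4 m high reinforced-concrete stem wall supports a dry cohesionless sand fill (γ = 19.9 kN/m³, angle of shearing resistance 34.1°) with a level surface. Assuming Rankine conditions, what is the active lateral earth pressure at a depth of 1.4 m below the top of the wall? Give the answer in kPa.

K_a = (1 − sin φ)/(1 + sin φ) = 0.2815.
σ_h = K_a γ z = 0.2815 × 19.9 × 1.4 = 7.843 kPa.

7.84 kPa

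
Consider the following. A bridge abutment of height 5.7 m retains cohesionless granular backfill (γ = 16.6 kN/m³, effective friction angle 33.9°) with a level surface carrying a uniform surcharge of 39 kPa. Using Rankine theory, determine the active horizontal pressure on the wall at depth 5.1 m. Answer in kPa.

K_a = (1 − sin φ)/(1 + sin φ) = 0.2839.
σ_v = γz + q = 16.6 × 5.1 + 39 = 123.7 kPa.
σ_h = K_a σ_v = 0.2839 × 123.7 = 35.11 kPa.

35.1 kPa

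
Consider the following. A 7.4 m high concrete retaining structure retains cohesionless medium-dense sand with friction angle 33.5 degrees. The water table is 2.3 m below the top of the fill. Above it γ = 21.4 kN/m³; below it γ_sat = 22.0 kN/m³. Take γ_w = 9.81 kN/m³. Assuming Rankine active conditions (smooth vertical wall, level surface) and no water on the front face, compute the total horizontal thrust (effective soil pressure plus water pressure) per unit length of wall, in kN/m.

262 kN/m

K_a = tan²(45° − φ/2) = 0.2887.
γ' = 22.0 − 9.81 = 12.19 kN/m³. Depth below WT = 5.1 m.
σ'_h at WT = K_a γ d_w = 14.21 kPa; at base = 14.21 + K_a γ' × 5.1 = 32.16 kPa.
P₁ (0–2.3 m) = ½×14.21×2.3 = 16.34. P₂ (2.3–7.4 m) = ½(14.21+32.16)×5.1 = 118.2.
P_w = ½ γ_w h₂² = 0.5×9.81×5.1² = 127.6. Total = 16.34+118.2+127.6 = 262.2 kN/m.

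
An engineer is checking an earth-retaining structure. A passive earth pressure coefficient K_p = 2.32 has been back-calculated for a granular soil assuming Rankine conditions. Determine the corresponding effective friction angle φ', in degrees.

K_p = (1+sin φ)/(1−sin φ) ⇒ sin φ = (K_p − 1)/(K_p + 1) = 0.3976.
φ = arcsin(0.3976) = 23.43°.

23.4°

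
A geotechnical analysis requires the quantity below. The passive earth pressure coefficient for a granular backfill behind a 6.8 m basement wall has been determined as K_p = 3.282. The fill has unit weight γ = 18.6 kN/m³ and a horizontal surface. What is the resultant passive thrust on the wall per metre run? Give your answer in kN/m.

P = ½ K_p γ H² = 0.5 × 3.282 × 18.6 × 6.8² = 1411 kN/m.

1410 kN/m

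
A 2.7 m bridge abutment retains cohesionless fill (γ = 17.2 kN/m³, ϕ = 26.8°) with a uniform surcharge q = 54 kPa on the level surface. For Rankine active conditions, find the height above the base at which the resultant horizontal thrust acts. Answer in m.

1.21 m

K_a = 0.3785.
Triangular part P₁ = ½K_aγH² = 23.73 at H/3 = 0.9000 m; rectangular part P₂ = K_a q H = 55.18 at H/2 = 1.350 m.
ȳ = (P₁·0.9000 + P₂·1.350)/(P₁+P₂) = 1.215 m.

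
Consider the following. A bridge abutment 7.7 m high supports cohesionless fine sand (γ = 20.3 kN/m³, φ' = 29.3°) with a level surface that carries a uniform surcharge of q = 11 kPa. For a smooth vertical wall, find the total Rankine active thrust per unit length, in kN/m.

235 kN/m

K_a = tan²(45° − φ/2) = 0.3428.
Soil triangle: ½ K_a γ H² = 0.5×0.3428×20.3×7.7² = 206.3 kN/m.
Surcharge rectangle: K_a q H = 0.3428×11×7.7 = 29.04 kN/m.
Total = 206.3 + 29.04 = 235.4 kN/m.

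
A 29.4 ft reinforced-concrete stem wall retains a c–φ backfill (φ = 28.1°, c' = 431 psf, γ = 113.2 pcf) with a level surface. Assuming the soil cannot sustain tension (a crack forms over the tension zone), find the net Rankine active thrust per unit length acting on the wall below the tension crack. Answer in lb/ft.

K_a = 0.3596; √K_a = 0.5997.
Tension-crack depth z_c = 2c/(γ√K_a) = 2×431/(113.2×0.5997) = 12.70 ft.
σ_a at base = K_a γ H − 2c√K_a = 0.3596×113.2×29.4 − 2×431×0.5997 = 679.9 psf.
P_a = ½ × 679.9 × (H − z_c) = 0.5×679.9×16.70 = 5678 lb/ft.

5680 lb/ft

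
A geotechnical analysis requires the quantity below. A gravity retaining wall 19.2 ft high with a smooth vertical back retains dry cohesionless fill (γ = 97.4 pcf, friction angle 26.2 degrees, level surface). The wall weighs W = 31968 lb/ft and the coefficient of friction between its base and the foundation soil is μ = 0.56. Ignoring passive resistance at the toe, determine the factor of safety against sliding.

2.57

K_a = tan²(45° − 26.2°/2) = 0.3874.
P_a = ½K_aγH² = 0.5×0.3874×97.4×19.2² = 6956 lb/ft, acting at H/3 = 6.400 ft above the base.
FS_sliding = μW / P_a = 0.56×31968 / 6956 = 2.574.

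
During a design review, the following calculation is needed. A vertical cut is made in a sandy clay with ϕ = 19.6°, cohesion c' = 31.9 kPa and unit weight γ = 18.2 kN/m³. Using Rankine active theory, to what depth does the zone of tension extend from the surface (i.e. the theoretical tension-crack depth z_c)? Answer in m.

4.97 m

K_a = tan²(45° − 19.6°/2) = 0.4976; √K_a = 0.7054.
The active pressure is zero where K_a γ z = 2c√K_a, so z_c = 2c/(γ√K_a) = 2×31.9/(18.2×0.7054) = 4.969 m.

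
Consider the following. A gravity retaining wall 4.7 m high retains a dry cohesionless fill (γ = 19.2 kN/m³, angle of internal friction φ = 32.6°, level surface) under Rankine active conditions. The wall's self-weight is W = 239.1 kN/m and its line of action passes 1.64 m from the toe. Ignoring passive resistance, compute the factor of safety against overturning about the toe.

3.94

K_a = tan²(45° − 32.6°/2) = 0.2997.
P_a = ½K_aγH² = 0.5×0.2997×19.2×4.7² = 63.56 kN/m, acting at H/3 = 1.567 m above the base.
Overturning moment M_o = P_a × H/3 = 63.56 × 1.567 = 99.58.
Resisting moment M_r = W × 1.64 = 239.1 × 1.64 = 392.1.
FS_overturning = M_r/M_o = 392.1/99.58 = 3.938.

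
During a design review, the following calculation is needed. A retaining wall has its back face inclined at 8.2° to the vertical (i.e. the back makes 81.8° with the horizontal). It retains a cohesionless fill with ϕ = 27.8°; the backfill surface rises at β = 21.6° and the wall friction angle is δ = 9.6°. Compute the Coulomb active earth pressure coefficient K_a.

K_a = sin²(α+φ) / [sin²α · sin(α−δ) · (1 + √{sin(φ+δ)sin(φ−β) / (sin(α−δ)sin(α+β))})²].
With α = 81.8°, φ = 27.8°, δ = 9.6°, β = 21.6°: K_a = 0.5935.

0.594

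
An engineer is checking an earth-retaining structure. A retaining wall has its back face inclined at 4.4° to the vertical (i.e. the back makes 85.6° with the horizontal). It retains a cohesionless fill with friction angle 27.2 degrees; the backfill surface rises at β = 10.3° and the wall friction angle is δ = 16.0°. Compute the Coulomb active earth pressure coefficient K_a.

K_a = sin²(α+φ) / [sin²α · sin(α−δ) · (1 + √{sin(φ+δ)sin(φ−β) / (sin(α−δ)sin(α+β))})²].
With α = 85.6°, φ = 27.2°, δ = 16.0°, β = 10.3°: K_a = 0.4267.

0.427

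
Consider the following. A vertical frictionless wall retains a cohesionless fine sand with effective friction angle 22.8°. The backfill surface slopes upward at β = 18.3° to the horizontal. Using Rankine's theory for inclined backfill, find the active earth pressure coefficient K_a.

0.583

K_a = cos β · (cos β − √(cos²β − cos²φ)) / (cos β + √(cos²β − cos²φ)).
cos β = 0.9494, cos φ = 0.9219, √(cos²β − cos²φ) = 0.2271.
K_a = 0.9494 × (0.9494 − 0.2271)/(0.9494 + 0.2271) = 0.5829.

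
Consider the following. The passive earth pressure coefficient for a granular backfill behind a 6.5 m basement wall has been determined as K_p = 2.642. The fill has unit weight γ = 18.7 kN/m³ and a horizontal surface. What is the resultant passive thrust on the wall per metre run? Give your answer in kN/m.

1040 kN/m

P = ½ K_p γ H² = 0.5 × 2.642 × 18.7 × 6.5² = 1044 kN/m.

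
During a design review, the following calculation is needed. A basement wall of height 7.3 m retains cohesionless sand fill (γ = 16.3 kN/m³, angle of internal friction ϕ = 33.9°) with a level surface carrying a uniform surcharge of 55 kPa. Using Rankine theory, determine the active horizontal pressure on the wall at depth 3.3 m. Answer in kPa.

30.9 kPa

K_a = (1 − sin φ)/(1 + sin φ) = 0.2839.
σ_v = γz + q = 16.3 × 3.3 + 55 = 108.8 kPa.
σ_h = K_a σ_v = 0.2839 × 108.8 = 30.89 kPa.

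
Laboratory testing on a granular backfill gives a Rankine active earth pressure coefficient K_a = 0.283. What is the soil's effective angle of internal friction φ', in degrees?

K_a = tan²(45° − φ/2) ⇒ 45° − φ/2 = arctan(√0.283) = 28.01°.
φ = 2(45° − 28.01°) = 33.98°.

34.0°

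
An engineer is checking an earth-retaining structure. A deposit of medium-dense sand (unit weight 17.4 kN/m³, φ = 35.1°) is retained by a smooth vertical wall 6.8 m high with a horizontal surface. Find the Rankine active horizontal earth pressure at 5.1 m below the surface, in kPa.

K_a = (1 − sin φ)/(1 + sin φ) = 0.2698.
σ_h = K_a γ z = 0.2698 × 17.4 × 5.1 = 23.95 kPa.

23.9 kPa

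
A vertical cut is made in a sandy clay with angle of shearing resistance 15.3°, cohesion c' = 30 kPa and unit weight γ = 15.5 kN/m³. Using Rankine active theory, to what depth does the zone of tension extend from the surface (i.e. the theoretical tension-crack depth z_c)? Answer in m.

K_a = tan²(45° − 15.3°/2) = 0.5824; √K_a = 0.7632.
The active pressure is zero where K_a γ z = 2c√K_a, so z_c = 2c/(γ√K_a) = 2×30/(15.5×0.7632) = 5.072 m.

5.07 m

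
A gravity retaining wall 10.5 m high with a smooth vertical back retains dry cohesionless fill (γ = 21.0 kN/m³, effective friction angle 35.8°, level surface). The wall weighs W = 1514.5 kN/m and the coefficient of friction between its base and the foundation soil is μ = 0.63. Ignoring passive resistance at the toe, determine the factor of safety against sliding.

K_a = tan²(45° − 35.8°/2) = 0.2619.
P_a = ½K_aγH² = 0.5×0.2619×21.0×10.5² = 303.1 kN/m, acting at H/3 = 3.500 m above the base.
FS_sliding = μW / P_a = 0.63×1514.5 / 303.1 = 3.148.

3.15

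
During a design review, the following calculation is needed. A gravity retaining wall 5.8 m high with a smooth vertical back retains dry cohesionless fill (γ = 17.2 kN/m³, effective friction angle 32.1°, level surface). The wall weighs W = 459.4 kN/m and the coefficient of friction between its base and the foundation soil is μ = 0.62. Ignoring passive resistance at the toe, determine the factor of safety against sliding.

3.22

K_a = tan²(45° − 32.1°/2) = 0.3060.
P_a = ½K_aγH² = 0.5×0.3060×17.2×5.8² = 88.53 kN/m, acting at H/3 = 1.933 m above the base.
FS_sliding = μW / P_a = 0.62×459.4 / 88.53 = 3.217.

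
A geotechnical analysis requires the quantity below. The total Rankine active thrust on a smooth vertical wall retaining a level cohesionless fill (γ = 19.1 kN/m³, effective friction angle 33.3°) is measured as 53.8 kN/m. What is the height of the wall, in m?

K_a = 0.2911. P_a = ½ K_a γ H² ⇒ H = √(2P_a/(K_a γ)).
H = √(2×53.8/(0.2911×19.1)) = 4.399 m.

4.40 m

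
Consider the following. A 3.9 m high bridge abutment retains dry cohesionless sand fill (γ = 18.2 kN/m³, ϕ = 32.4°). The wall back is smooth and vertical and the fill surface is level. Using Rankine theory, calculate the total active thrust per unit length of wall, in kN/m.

41.8 kN/m

K_a = tan²(45° − φ/2) = 0.3022.
P_a = ½ K_a γ H² = 0.5 × 0.3022 × 18.2 × 3.9² = 41.83 kN/m.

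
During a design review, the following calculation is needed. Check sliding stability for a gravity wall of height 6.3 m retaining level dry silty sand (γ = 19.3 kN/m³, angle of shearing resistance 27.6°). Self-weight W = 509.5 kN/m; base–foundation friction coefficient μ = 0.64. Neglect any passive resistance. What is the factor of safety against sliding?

2.32

K_a = tan²(45° − 27.6°/2) = 0.3668.
P_a = ½K_aγH² = 0.5×0.3668×19.3×6.3² = 140.5 kN/m, acting at H/3 = 2.100 m above the base.
FS_sliding = μW / P_a = 0.64×509.5 / 140.5 = 2.321.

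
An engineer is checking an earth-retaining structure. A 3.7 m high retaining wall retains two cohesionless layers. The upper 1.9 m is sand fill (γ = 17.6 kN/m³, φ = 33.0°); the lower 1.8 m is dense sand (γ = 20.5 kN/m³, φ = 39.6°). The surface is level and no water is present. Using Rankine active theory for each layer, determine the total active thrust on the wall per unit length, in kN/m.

K_a1 = tan²(45°−33.0°/2) = 0.2948; K_a2 = tan²(45°−39.6°/2) = 0.2214.
Layer 1: σ at base = K_a1 γ₁ h₁ = 9.858 kPa; P₁ = ½×9.858×1.9 = 9.365.
Layer 2: σ_v at top = γ₁h₁ = 33.44; σ_h top = K_a2×33.44 = 7.405; σ_h base = K_a2×(33.44+20.5×1.8) = 15.58.
P₂ = ½(7.405+15.58)×1.8 = 20.68. Total P_a = 9.365+20.68 = 30.05 kN/m.

30.0 kN/m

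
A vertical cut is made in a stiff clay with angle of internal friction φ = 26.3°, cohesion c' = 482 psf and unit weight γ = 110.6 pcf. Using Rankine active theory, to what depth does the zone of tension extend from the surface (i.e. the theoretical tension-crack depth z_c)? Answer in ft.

K_a = tan²(45° − 26.3°/2) = 0.3859; √K_a = 0.6212.
The active pressure is zero where K_a γ z = 2c√K_a, so z_c = 2c/(γ√K_a) = 2×482/(110.6×0.6212) = 14.03 ft.

14.0 ft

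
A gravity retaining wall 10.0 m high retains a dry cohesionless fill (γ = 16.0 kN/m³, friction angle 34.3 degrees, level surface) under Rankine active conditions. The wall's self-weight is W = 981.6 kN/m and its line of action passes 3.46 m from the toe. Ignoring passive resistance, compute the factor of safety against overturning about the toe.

K_a = tan²(45° − 34.3°/2) = 0.2792.
P_a = ½K_aγH² = 0.5×0.2792×16.0×10.0² = 223.3 kN/m, acting at H/3 = 3.333 m above the base.
Overturning moment M_o = P_a × H/3 = 223.3 × 3.333 = 744.4.
Resisting moment M_r = W × 3.46 = 981.6 × 3.46 = 3396.
FS_overturning = M_r/M_o = 3396/744.4 = 4.562.

4.56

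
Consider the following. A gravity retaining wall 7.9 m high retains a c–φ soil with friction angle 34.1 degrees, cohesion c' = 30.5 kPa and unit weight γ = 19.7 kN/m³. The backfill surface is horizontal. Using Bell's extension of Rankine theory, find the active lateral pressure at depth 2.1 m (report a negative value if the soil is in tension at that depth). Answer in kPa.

-20.7 kPa

K_a = (1 − sin φ)/(1 + sin φ) = 0.2815.
σ_a = K_a γ z − 2c√K_a = 0.2815×19.7×2.1 − 2×30.5×0.5306 = -20.72 kPa.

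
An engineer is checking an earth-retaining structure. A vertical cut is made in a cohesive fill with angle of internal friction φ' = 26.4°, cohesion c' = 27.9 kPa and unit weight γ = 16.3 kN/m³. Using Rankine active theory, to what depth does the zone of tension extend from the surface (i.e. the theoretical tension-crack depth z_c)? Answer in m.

5.52 m

K_a = tan²(45° − 26.4°/2) = 0.3844; √K_a = 0.6200.
The active pressure is zero where K_a γ z = 2c√K_a, so z_c = 2c/(γ√K_a) = 2×27.9/(16.3×0.6200) = 5.521 m.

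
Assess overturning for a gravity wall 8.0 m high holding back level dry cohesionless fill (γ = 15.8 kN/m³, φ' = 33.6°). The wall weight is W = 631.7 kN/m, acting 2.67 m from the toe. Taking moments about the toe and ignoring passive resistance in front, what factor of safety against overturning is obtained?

4.35

K_a = tan²(45° − 33.6°/2) = 0.2875.
P_a = ½K_aγH² = 0.5×0.2875×15.8×8.0² = 145.4 kN/m, acting at H/3 = 2.667 m above the base.
Overturning moment M_o = P_a × H/3 = 145.4 × 2.667 = 387.6.
Resisting moment M_r = W × 2.67 = 631.7 × 2.67 = 1687.
FS_overturning = M_r/M_o = 1687/387.6 = 4.351.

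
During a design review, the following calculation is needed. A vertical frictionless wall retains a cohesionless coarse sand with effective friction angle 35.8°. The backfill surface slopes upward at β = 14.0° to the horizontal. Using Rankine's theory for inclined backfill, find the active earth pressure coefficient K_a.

0.283

K_a = cos β · (cos β − √(cos²β − cos²φ)) / (cos β + √(cos²β − cos²φ)).
cos β = 0.9703, cos φ = 0.8111, √(cos²β − cos²φ) = 0.5326.
K_a = 0.9703 × (0.9703 − 0.5326)/(0.9703 + 0.5326) = 0.2826.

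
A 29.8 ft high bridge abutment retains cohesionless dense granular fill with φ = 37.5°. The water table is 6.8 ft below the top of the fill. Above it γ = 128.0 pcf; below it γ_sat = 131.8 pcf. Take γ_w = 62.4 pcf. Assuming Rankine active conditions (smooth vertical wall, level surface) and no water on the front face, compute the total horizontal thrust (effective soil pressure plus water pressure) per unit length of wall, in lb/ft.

K_a = tan²(45° − φ/2) = 0.2432.
γ' = 131.8 − 62.4 = 69.40 pcf. Depth below WT = 23.0 ft.
σ'_h at WT = K_a γ d_w = 211.7 psf; at base = 211.7 + K_a γ' × 23.0 = 599.9 psf.
P₁ (0–6.8 ft) = ½×211.7×6.8 = 719.7. P₂ (6.8–29.8 ft) = ½(211.7+599.9)×23.0 = 9333.
P_w = ½ γ_w h₂² = 0.5×62.4×23.0² = 16500. Total = 719.7+9333+16500 = 26560 lb/ft.

26600 lb/ft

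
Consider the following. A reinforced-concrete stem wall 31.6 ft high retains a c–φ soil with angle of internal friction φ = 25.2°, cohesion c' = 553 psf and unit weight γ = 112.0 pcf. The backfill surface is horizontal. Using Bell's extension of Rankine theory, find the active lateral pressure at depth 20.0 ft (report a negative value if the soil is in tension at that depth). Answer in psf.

200 psf

K_a = (1 − sin φ)/(1 + sin φ) = 0.4027.
σ_a = K_a γ z − 2c√K_a = 0.4027×112.0×20.0 − 2×553×0.6346 = 200.3 psf.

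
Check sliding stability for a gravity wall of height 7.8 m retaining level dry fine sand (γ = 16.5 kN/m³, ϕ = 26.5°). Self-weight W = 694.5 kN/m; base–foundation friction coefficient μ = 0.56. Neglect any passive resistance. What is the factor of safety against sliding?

2.02

K_a = tan²(45° − 26.5°/2) = 0.3829.
P_a = ½K_aγH² = 0.5×0.3829×16.5×7.8² = 192.2 kN/m, acting at H/3 = 2.600 m above the base.
FS_sliding = μW / P_a = 0.56×694.5 / 192.2 = 2.023.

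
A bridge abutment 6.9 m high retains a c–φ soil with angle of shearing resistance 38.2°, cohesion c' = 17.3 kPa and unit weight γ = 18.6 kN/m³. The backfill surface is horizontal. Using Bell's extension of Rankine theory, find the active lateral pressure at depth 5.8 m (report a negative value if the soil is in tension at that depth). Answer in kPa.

K_a = (1 − sin φ)/(1 + sin φ) = 0.2358.
σ_a = K_a γ z − 2c√K_a = 0.2358×18.6×5.8 − 2×17.3×0.4856 = 8.635 kPa.

8.64 kPa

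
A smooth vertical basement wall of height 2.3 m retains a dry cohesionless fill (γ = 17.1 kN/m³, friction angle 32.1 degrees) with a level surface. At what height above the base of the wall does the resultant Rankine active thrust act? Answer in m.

0.767 m

K_a = 0.3060.
The pressure distribution is triangular, so the resultant acts at H/3 above the base = 2.3/3 = 0.7667 m.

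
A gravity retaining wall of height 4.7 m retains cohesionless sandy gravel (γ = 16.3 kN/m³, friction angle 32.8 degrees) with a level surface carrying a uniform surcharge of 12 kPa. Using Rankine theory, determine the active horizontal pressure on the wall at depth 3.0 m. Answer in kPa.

18.1 kPa

K_a = (1 − sin φ)/(1 + sin φ) = 0.2973.
σ_v = γz + q = 16.3 × 3.0 + 12 = 60.90 kPa.
σ_h = K_a σ_v = 0.2973 × 60.90 = 18.10 kPa.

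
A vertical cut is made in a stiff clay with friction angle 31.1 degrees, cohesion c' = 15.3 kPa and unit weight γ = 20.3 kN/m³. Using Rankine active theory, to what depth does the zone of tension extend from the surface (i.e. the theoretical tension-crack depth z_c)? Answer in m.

K_a = tan²(45° − 31.1°/2) = 0.3188; √K_a = 0.5646.
The active pressure is zero where K_a γ z = 2c√K_a, so z_c = 2c/(γ√K_a) = 2×15.3/(20.3×0.5646) = 2.670 m.

2.67 m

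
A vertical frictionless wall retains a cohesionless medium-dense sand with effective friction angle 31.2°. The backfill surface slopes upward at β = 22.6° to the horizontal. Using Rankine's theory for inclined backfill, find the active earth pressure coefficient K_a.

K_a = cos β · (cos β − √(cos²β − cos²φ)) / (cos β + √(cos²β − cos²φ)).
cos β = 0.9232, cos φ = 0.8554, √(cos²β − cos²φ) = 0.3474.
K_a = 0.9232 × (0.9232 − 0.3474)/(0.9232 + 0.3474) = 0.4184.

0.418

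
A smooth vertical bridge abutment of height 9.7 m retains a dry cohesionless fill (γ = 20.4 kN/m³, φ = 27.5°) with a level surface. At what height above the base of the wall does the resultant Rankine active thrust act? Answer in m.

3.23 m

K_a = 0.3682.
The pressure distribution is triangular, so the resultant acts at H/3 above the base = 9.7/3 = 3.233 m.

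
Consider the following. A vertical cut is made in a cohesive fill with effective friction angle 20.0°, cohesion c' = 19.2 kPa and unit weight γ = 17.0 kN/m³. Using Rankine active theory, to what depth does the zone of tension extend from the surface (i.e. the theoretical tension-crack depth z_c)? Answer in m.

K_a = tan²(45° − 20.0°/2) = 0.4903; √K_a = 0.7002.
The active pressure is zero where K_a γ z = 2c√K_a, so z_c = 2c/(γ√K_a) = 2×19.2/(17.0×0.7002) = 3.226 m.

3.23 m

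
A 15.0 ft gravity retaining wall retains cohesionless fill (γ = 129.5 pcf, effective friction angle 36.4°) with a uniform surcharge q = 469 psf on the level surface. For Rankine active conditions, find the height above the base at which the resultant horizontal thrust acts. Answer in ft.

5.81 ft

K_a = 0.2552.
Triangular part P₁ = ½K_aγH² = 3717 at H/3 = 5.000 ft; rectangular part P₂ = K_a q H = 1795 at H/2 = 7.500 ft.
ȳ = (P₁·5.000 + P₂·7.500)/(P₁+P₂) = 5.814 ft.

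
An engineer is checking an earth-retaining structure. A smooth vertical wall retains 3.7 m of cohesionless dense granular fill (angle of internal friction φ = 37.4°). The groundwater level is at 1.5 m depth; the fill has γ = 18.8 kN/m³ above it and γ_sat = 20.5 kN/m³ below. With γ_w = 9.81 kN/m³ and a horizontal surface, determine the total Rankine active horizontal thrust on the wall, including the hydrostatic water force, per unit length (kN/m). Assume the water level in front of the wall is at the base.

50.4 kN/m

K_a = tan²(45° − φ/2) = 0.2443.
γ' = 20.5 − 9.81 = 10.69 kN/m³. Depth below WT = 2.2 m.
σ'_h at WT = K_a γ d_w = 6.888 kPa; at base = 6.888 + K_a γ' × 2.2 = 12.63 kPa.
P₁ (0–1.5 m) = ½×6.888×1.5 = 5.166. P₂ (1.5–3.7 m) = ½(6.888+12.63)×2.2 = 21.47.
P_w = ½ γ_w h₂² = 0.5×9.81×2.2² = 23.74. Total = 5.166+21.47+23.74 = 50.38 kN/m.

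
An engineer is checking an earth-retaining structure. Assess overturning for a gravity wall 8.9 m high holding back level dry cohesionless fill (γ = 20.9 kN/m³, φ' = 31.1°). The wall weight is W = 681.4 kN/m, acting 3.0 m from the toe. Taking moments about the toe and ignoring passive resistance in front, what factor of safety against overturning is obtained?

K_a = tan²(45° − 31.1°/2) = 0.3188.
P_a = ½K_aγH² = 0.5×0.3188×20.9×8.9² = 263.9 kN/m, acting at H/3 = 2.967 m above the base.
Overturning moment M_o = P_a × H/3 = 263.9 × 2.967 = 782.9.
Resisting moment M_r = W × 3.0 = 681.4 × 3.0 = 2044.
FS_overturning = M_r/M_o = 2044/782.9 = 2.611.

2.61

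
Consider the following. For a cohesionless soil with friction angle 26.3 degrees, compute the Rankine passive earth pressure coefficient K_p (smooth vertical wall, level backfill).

2.59

K_p = (1 + sin φ)/(1 − sin φ) = tan²(45° + 26.3°/2) = 2.591.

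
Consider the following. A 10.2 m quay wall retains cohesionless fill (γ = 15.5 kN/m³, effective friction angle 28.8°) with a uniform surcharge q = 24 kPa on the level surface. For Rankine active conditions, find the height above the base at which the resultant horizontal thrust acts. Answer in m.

K_a = 0.3498.
Triangular part P₁ = ½K_aγH² = 282.0 at H/3 = 3.400 m; rectangular part P₂ = K_a q H = 85.62 at H/2 = 5.100 m.
ȳ = (P₁·3.400 + P₂·5.100)/(P₁+P₂) = 3.796 m.

3.80 m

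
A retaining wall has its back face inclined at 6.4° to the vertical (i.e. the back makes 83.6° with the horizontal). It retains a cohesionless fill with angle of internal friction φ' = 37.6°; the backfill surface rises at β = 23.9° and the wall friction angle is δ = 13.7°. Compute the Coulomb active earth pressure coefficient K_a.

0.373

K_a = sin²(α+φ) / [sin²α · sin(α−δ) · (1 + √{sin(φ+δ)sin(φ−β) / (sin(α−δ)sin(α+β))})²].
With α = 83.6°, φ = 37.6°, δ = 13.7°, β = 23.9°: K_a = 0.3730.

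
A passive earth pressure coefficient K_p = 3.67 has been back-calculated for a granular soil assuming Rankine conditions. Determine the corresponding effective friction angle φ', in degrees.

K_p = (1+sin φ)/(1−sin φ) ⇒ sin φ = (K_p − 1)/(K_p + 1) = 0.5717.
φ = arcsin(0.5717) = 34.87°.

34.9°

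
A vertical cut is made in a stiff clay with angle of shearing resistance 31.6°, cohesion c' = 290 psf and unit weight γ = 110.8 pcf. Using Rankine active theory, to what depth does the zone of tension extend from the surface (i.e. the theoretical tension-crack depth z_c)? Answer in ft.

9.37 ft

K_a = tan²(45° − 31.6°/2) = 0.3123; √K_a = 0.5589.
The active pressure is zero where K_a γ z = 2c√K_a, so z_c = 2c/(γ√K_a) = 2×290/(110.8×0.5589) = 9.366 ft.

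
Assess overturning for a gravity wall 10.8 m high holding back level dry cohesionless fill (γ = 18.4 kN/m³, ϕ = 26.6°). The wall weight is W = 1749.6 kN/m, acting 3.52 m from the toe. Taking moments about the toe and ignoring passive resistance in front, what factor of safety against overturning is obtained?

K_a = tan²(45° − 26.6°/2) = 0.3814.
P_a = ½K_aγH² = 0.5×0.3814×18.4×10.8² = 409.3 kN/m, acting at H/3 = 3.600 m above the base.
Overturning moment M_o = P_a × H/3 = 409.3 × 3.600 = 1474.
Resisting moment M_r = W × 3.52 = 1749.6 × 3.52 = 6159.
FS_overturning = M_r/M_o = 6159/1474 = 4.179.

4.18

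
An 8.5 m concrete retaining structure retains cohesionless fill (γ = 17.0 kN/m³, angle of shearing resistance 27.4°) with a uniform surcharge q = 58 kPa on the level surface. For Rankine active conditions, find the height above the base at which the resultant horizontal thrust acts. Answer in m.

K_a = 0.3697.
Triangular part P₁ = ½K_aγH² = 227.0 at H/3 = 2.833 m; rectangular part P₂ = K_a q H = 182.3 at H/2 = 4.250 m.
ȳ = (P₁·2.833 + P₂·4.250)/(P₁+P₂) = 3.464 m.

3.46 m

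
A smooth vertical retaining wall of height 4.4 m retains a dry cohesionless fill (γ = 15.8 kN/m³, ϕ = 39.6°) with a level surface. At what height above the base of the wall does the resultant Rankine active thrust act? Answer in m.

1.47 m

K_a = 0.2214.
The pressure distribution is triangular, so the resultant acts at H/3 above the base = 4.4/3 = 1.467 m.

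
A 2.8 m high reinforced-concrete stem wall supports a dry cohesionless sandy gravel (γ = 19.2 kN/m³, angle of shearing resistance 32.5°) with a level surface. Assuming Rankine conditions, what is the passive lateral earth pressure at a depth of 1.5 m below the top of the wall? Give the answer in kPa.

95.7 kPa

K_p = (1 + sin φ)/(1 − sin φ) = 3.322.
σ_h = K_p γ z = 3.322 × 19.2 × 1.5 = 95.69 kPa.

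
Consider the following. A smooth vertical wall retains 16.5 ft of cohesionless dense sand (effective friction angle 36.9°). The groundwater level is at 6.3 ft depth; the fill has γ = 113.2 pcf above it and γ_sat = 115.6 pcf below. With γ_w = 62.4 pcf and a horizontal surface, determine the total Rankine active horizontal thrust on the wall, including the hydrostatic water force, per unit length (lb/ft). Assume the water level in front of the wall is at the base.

6310 lb/ft

K_a = tan²(45° − φ/2) = 0.2497.
γ' = 115.6 − 62.4 = 53.20 pcf. Depth below WT = 10.2 ft.
σ'_h at WT = K_a γ d_w = 178.1 psf; at base = 178.1 + K_a γ' × 10.2 = 313.5 psf.
P₁ (0–6.3 ft) = ½×178.1×6.3 = 560.9. P₂ (6.3–16.5 ft) = ½(178.1+313.5)×10.2 = 2507.
P_w = ½ γ_w h₂² = 0.5×62.4×10.2² = 3246. Total = 560.9+2507+3246 = 6314 lb/ft.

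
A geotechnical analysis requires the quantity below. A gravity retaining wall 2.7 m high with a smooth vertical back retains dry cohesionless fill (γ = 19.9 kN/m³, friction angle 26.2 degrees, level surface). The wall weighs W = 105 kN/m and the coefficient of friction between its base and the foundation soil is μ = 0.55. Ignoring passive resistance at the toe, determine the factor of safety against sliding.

2.05

K_a = tan²(45° − 26.2°/2) = 0.3874.
P_a = ½K_aγH² = 0.5×0.3874×19.9×2.7² = 28.10 kN/m, acting at H/3 = 0.9000 m above the base.
FS_sliding = μW / P_a = 0.55×105 / 28.10 = 2.055.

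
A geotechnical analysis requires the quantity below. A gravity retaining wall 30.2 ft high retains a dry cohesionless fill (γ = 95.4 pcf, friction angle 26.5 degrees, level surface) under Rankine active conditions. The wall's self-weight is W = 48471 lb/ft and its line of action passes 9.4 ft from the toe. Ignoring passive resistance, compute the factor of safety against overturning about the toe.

K_a = tan²(45° − 26.5°/2) = 0.3829.
P_a = ½K_aγH² = 0.5×0.3829×95.4×30.2² = 16660 lb/ft, acting at H/3 = 10.07 ft above the base.
Overturning moment M_o = P_a × H/3 = 16660 × 10.07 = 167700.
Resisting moment M_r = W × 9.4 = 48471 × 9.4 = 455600.
FS_overturning = M_r/M_o = 455600/167700 = 2.717.

2.72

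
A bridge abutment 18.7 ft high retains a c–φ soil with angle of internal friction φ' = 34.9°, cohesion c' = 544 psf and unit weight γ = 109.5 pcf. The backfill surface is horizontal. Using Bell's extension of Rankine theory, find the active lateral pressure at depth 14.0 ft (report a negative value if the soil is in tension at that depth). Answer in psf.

K_a = (1 − sin φ)/(1 + sin φ) = 0.2721.
σ_a = K_a γ z − 2c√K_a = 0.2721×109.5×14.0 − 2×544×0.5217 = -150.4 psf.

-150 psf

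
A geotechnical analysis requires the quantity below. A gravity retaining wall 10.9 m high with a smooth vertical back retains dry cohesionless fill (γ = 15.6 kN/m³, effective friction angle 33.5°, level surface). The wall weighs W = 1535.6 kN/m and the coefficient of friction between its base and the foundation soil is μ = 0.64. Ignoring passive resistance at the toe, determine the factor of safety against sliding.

3.67

K_a = tan²(45° − 33.5°/2) = 0.2887.
P_a = ½K_aγH² = 0.5×0.2887×15.6×10.9² = 267.6 kN/m, acting at H/3 = 3.633 m above the base.
FS_sliding = μW / P_a = 0.64×1535.6 / 267.6 = 3.673.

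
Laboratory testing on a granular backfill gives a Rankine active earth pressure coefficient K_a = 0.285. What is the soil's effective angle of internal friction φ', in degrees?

33.8°

K_a = tan²(45° − φ/2) ⇒ 45° − φ/2 = arctan(√0.285) = 28.10°.
φ = 2(45° − 28.10°) = 33.81°.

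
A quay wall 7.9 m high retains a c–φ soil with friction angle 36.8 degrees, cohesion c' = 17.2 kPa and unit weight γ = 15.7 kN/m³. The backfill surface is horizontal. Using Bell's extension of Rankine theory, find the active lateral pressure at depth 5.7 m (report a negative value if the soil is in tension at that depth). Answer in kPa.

5.21 kPa

K_a = (1 − sin φ)/(1 + sin φ) = 0.2508.
σ_a = K_a γ z − 2c√K_a = 0.2508×15.7×5.7 − 2×17.2×0.5008 = 5.215 kPa.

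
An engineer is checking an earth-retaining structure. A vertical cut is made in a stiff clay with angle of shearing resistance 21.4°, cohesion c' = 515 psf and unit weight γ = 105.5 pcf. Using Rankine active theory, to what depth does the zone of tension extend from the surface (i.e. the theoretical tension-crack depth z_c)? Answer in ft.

14.3 ft

K_a = tan²(45° − 21.4°/2) = 0.4653; √K_a = 0.6822.
The active pressure is zero where K_a γ z = 2c√K_a, so z_c = 2c/(γ√K_a) = 2×515/(105.5×0.6822) = 14.31 ft.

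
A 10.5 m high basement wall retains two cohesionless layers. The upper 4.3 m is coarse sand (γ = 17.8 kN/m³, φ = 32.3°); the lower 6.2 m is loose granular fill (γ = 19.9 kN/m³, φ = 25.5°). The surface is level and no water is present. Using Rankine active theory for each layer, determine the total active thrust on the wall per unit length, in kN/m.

K_a1 = tan²(45°−32.3°/2) = 0.3035; K_a2 = tan²(45°−25.5°/2) = 0.3981.
Layer 1: σ at base = K_a1 γ₁ h₁ = 23.23 kPa; P₁ = ½×23.23×4.3 = 49.94.
Layer 2: σ_v at top = γ₁h₁ = 76.54; σ_h top = K_a2×76.54 = 30.47; σ_h base = K_a2×(76.54+19.9×6.2) = 79.59.
P₂ = ½(30.47+79.59)×6.2 = 341.2. Total P_a = 49.94+341.2 = 391.1 kN/m.

391 kN/m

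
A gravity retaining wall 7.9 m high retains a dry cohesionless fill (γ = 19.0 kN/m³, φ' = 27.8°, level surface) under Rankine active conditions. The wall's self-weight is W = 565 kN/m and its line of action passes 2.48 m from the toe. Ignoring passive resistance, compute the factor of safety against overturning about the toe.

2.47

K_a = tan²(45° − 27.8°/2) = 0.3639.
P_a = ½K_aγH² = 0.5×0.3639×19.0×7.9² = 215.8 kN/m, acting at H/3 = 2.633 m above the base.
Overturning moment M_o = P_a × H/3 = 215.8 × 2.633 = 568.1.
Resisting moment M_r = W × 2.48 = 565 × 2.48 = 1401.
FS_overturning = M_r/M_o = 1401/568.1 = 2.466.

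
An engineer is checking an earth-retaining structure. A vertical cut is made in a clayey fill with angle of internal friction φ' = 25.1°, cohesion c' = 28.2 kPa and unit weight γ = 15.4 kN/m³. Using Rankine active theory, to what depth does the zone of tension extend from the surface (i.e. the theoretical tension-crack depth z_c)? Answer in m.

K_a = tan²(45° − 25.1°/2) = 0.4043; √K_a = 0.6358.
The active pressure is zero where K_a γ z = 2c√K_a, so z_c = 2c/(γ√K_a) = 2×28.2/(15.4×0.6358) = 5.760 m.

5.76 m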